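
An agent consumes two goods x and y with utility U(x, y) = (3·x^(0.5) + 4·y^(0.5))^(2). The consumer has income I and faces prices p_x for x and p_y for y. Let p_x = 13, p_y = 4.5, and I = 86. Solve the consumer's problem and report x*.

x* = 1.0782

MRS = MU_x/MU_y = (3/4)·(y/x)^(0.5). Set equal to p_x/p_y.
Solve for the ratio: y/x = [(4/3)·p_x/p_y]^(2).
Substitute y = (y/x)·x into the budget: x* = I/(p_x + p_y·(y/x)).
Numerically y/x = 14.836763, so x* = 86/(13 + 4.5·14.836763) = 1.0782.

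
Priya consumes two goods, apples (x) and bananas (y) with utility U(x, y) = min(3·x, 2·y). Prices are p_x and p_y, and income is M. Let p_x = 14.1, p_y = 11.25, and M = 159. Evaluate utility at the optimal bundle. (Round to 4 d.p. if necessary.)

With perfect complements, no substitution: consume in ratio x:y = 2:3.
Budget: p_x·x + p_y·(3/2)·x = M, so (2·p_x + 3·p_y)·x = 2·M.
Demand: x*(p_x,p_y,M) = 2·M/(2·p_x + 3·p_y), y* = 3·M/(2·p_x + 3·p_y).
Here 2·14.1 + 3·11.25 = 61.95, giving x* = 5.1332 and y* = 7.6998.
Utility at the optimum: U(5.1332, 7.6998) = 15.3995.

V = 15.3995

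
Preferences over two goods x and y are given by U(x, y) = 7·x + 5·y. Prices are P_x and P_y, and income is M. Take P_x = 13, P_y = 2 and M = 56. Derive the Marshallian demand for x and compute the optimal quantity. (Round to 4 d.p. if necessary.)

Linear utility — the consumer picks whichever good has higher MU/price: 7/13 = 0.5385 vs 5/2 = 2.5.
y gives more utility per dollar, so spend all income on y: y* = M/P_y, x* = 0.
Numerically: x* = 0, y* = 28.

x* = 0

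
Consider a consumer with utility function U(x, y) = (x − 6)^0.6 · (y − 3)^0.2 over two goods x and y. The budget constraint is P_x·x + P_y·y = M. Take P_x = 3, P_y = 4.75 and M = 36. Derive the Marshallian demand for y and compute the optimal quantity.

Let x' = x−6, y' = y−3. MRS = 3·y'/x' = P_x/P_y.
After buying the subsistence bundle (6, 3), a share 0.75 of the remaining income goes to x: x* = 6 + 0.75·(M − 6P_x − 3P_y)/P_x.
Discretionary income = 36 − 6·3 − 3·4.75 = 3.75; y* = 3 + 0.25·3.75/4.75 = 3.1974.

y* = 3.1974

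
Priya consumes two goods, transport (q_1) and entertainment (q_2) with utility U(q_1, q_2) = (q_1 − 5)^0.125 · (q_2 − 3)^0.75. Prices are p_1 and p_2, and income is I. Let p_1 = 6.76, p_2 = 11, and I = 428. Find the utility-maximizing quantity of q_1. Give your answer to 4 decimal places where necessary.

MRS = (1/6)·(q_2−3)/(q_1−5). Tangency with p_1/p_2 gives q_2−3 = 6·(p_1/p_2)·(q_1−5).
Substituting into the budget: q_1* = 5 + 1/7·(I − 5·p_1 − 3·p_2)/p_1, and q_2* = 3 + 6/7·(…)/p_2.
Discretionary income = 428 − 5·6.76 − 3·11 = 361.2; q_1* = 5 + 1/7·361.2/6.76 = 12.6331.

q_1* = 12.6331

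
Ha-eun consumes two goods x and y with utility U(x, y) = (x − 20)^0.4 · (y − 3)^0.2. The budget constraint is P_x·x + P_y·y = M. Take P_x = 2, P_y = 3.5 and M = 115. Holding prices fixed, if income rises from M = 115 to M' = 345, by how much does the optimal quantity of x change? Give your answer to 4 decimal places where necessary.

Δx* = 76.6667

Discretionary income = 115 − 20·2 − 3·3.5 = 64.5; x* = 20 + 2/3·64.5/2 = 41.5.
At M' = 345: x* = 118.1667. Change: 118.1667 − 41.5 = 76.6667.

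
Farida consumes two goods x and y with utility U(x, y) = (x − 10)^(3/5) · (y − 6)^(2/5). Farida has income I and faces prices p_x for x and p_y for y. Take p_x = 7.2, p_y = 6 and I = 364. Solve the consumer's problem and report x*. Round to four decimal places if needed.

x* = 31.3333

Let x' = x−10, y' = y−6. MRS = (3/2)·y'/x' = p_x/p_y.
Substituting into the budget: x* = 10 + 0.6·(I − 10·p_x − 6·p_y)/p_x, and y* = 6 + 0.4·(…)/p_y.
Discretionary income = 364 − 10·7.2 − 6·6 = 256; x* = 10 + 0.6·256/7.2 = 31.3333.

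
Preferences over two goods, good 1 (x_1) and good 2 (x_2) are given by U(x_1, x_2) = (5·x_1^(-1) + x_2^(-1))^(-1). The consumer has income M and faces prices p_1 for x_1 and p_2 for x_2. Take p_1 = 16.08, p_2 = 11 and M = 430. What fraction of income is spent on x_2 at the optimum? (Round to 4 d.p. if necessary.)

From the CES first-order condition, 5·(x_2/x_1)^(2) = p_1/p_2.
Solve for the ratio: x_2/x_1 = [(1/5)·p_1/p_2]^(0.5).
Substitute x_2 = (x_2/x_1)·x_1 into the budget: x_1* = M/(p_1 + p_2·(x_2/x_1)).
Numerically x_2/x_1 = 0.540707, so x_1* = 430/(16.08 + 11·0.540707) = 19.5208 and x_2* = 0.540707·19.5208 = 10.555.
Expenditure on x_2: 11·10.555 = 116.1053; share = 0.27.

share on x_2 = 0.27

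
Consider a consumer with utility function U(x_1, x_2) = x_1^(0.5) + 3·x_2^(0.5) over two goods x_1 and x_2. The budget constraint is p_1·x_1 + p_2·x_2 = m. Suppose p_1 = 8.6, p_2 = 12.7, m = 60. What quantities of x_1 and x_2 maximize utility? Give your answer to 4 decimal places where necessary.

x_1* = 0.9834, x_2* = 4.0585

Substitute x_2 = (x_2/x_1)·x_1 into the budget: x_1* = m/(p_1 + p_2·(x_2/x_1)).
Numerically x_2/x_1 = 4.126976, so x_1* = 60/(8.6 + 12.7·4.126976) = 0.9834 and x_2* = 4.126976·0.9834 = 4.0585.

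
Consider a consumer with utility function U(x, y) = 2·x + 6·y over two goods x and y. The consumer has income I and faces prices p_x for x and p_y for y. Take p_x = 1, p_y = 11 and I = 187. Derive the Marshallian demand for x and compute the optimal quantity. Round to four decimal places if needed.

x* = 187

Linear utility — the consumer picks whichever good has higher MU/price: 2/1 = 2 vs 6/11 = 0.5455.
x gives more utility per dollar, so spend all income on x: x* = I/p_x, y* = 0.
Numerically: x* = 187, y* = 0.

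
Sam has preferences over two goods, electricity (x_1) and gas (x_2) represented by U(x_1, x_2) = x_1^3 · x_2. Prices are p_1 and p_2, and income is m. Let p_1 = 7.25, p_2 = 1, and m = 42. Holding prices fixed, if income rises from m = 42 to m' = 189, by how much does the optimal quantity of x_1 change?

Δx_1* = 15.2069

The MRS is 3·x_2/x_1. Set MRS = p_1/p_2.
Rearranging, p_2·x_2 = (1/3)·p_1·x_1. Substituting into the budget gives p_1·x_1·(1 + (1/3)) = m.
Demand: x_1*(p_1,p_2,m) = 0.75·m/p_1 and x_2* = 0.25·m/p_2.
At p_1=7.25, p_2=1, m=42: x_1* = 0.75·42/7.25 = 4.3448.
At m' = 189: x_1* = 19.5517. Change: 19.5517 − 4.3448 = 15.2069.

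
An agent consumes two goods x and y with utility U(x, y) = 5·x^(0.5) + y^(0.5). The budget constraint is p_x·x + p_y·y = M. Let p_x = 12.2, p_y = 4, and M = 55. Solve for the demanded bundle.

x* = 4.018, y* = 1.4951

MU_x ∝ 5·x^(-0.5), MU_y ∝ y^(-0.5), so MRS = 5·(y/x)^(0.5) = p_x/p_y.
Solve for the ratio: y/x = [(1/5)·p_x/p_y]^(2).
With the ratio pinned down, the budget gives x* = M/(p_x + p_y·(y/x)) and y* = (y/x)·x*.
Numerically y/x = 0.3721, so x* = 55/(12.2 + 4·0.3721) = 4.018 and y* = 0.3721·4.018 = 1.4951.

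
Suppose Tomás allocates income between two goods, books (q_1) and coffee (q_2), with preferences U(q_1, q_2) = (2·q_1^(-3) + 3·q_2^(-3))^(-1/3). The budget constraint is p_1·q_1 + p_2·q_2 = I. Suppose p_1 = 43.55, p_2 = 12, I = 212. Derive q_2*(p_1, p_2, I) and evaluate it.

q_2* = 5.2331

From the CES first-order condition, (2/3)·(q_2/q_1)^(4) = p_1/p_2.
Solve for the ratio: q_2/q_1 = [(3/2)·p_1/p_2]^(0.25).
With the ratio pinned down, the budget gives q_1* = I/(p_1 + p_2·(q_2/q_1)) and q_2* = (q_2/q_1)·q_1*.
Numerically q_2/q_1 = 1.527477, so q_1* = 212/(43.55 + 12·1.527477) = 3.426 and q_2* = 1.527477·3.426 = 5.2331.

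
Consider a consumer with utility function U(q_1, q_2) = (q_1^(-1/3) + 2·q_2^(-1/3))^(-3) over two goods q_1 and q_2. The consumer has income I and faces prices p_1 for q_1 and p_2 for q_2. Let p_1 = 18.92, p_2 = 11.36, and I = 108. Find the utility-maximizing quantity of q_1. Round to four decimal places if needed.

q_1* = 2.3013

MRS = MU_q_1/MU_q_2 = (1/2)·(q_2/q_1)^(4/3). Set equal to p_1/p_2.
Hence q_2/q_1 = (2·p_1/p_2)^(1/(4/3)), i.e. raised to the 0.75 power.
With the ratio pinned down, the budget gives q_1* = I/(p_1 + p_2·(q_2/q_1)) and q_2* = (q_2/q_1)·q_1*.
Numerically q_2/q_1 = 2.46564, so q_1* = 108/(18.92 + 11.36·2.46564) = 2.3013.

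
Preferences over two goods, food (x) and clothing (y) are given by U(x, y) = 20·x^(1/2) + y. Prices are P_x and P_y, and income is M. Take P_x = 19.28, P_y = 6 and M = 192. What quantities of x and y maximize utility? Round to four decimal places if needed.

Set MRS = P_x/P_y: 10·x^(−1/2) = P_x/P_y.
Thus x* = (10·P_y/P_x)² — independent of M — with the rest of income spent on y.
Plugging in: x* = (10·6/19.28)² = 9.6848, y* = 0.8797.

x* = 9.6848, y* = 0.8797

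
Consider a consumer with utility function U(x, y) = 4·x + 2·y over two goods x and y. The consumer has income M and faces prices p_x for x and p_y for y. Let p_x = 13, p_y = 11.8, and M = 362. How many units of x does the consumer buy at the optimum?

x* = 27.8462

Numerically: x* = 27.8462, y* = 0.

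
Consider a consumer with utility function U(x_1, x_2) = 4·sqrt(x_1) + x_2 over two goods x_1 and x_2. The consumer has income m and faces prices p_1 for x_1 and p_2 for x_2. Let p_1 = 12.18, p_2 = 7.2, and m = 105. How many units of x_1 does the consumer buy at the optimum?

x_1* = 1.3978

Set MRS = p_1/p_2: 2·x_1^(−1/2) = p_1/p_2.
Thus x_1* = (2·p_2/p_1)² — independent of m — with the rest of income spent on x_2.
Plugging in: x_1* = (2·7.2/12.18)² = 1.3978.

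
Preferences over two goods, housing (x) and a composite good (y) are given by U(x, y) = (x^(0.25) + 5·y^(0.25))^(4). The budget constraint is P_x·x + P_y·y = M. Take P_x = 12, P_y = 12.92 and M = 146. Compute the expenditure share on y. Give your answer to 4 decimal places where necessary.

share on y = 0.893

From the CES first-order condition, (1/5)·(y/x)^(0.75) = P_x/P_y.
Hence y/x = (5·P_x/P_y)^(1/(0.75)), i.e. raised to the 4/3 power.
Substitute y = (y/x)·x into the budget: x* = M/(P_x + P_y·(y/x)).
Numerically y/x = 7.747917, so x* = 146/(12 + 12.92·7.747917) = 1.3024 and y* = 7.747917·1.3024 = 10.0907.
Expenditure on y: 12.92·10.0907 = 130.3715; share = 0.893.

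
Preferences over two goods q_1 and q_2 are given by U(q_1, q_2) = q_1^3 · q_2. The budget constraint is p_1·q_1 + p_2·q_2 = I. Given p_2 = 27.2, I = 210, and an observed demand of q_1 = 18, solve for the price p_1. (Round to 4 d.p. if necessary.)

The MRS is 3·q_2/q_1. Set MRS = p_1/p_2.
Rearranging, p_2·q_2 = (1/3)·p_1·q_1. Substituting into the budget gives p_1·q_1·(1 + (1/3)) = I.
Demand: q_1*(p_1,p_2,I) = 0.75·I/p_1 and q_2* = 0.25·I/p_2.
Set q_1* = 18 in the demand function and solve for p_1: p_1 = 8.75.

p_1 = 8.75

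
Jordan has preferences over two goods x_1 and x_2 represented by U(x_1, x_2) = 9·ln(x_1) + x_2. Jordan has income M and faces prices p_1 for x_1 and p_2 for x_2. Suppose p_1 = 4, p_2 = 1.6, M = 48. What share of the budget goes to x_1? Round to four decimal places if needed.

MU_x_1 = 9/x_1, MU_x_2 = 1. Tangency: 9/x_1 = p_1/p_2.
So x_1*(p_1,p_2) = 9·p_2/p_1, independent of income; and x_2* = (M − 9·p_2)/p_2.
At the given prices: x_1* = 9·1.6/4 = 3.6, and x_2* = 21.
Expenditure on x_1: 4·3.6 = 14.4; share = 0.3.

share on x_1 = 0.3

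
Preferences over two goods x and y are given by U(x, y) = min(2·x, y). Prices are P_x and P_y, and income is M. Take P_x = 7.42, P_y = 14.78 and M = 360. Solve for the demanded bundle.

x* = 9.735, y* = 19.47

With perfect complements, no substitution: consume in ratio x:y = 1:2.
Budget: P_x·x + P_y·2·x = M, so (P_x + 2·P_y)·x = M.
Demand: x*(P_x,P_y,M) = M/(P_x + 2·P_y), y* = 2·M/(P_x + 2·P_y).
Here 7.42 + 2·14.78 = 36.98, giving x* = 9.735 and y* = 19.47.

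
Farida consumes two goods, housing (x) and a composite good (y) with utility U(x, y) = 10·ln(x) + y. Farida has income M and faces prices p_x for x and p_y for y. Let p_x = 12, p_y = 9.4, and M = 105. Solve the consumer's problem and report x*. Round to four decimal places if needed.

x* = 7.8333

So x*(p_x,p_y) = 10·p_y/p_x, independent of income; and y* = (M − 10·p_y)/p_y.
At the given prices: x* = 10·9.4/12 = 7.8333.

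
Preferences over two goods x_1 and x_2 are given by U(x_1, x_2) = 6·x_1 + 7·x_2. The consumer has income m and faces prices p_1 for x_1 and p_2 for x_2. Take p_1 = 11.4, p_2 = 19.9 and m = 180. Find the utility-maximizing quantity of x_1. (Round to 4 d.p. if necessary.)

x_1* = 15.7895

x_1 gives more utility per dollar, so spend all income on x_1: x_1* = m/p_1, x_2* = 0.
Numerically: x_1* = 15.7895, x_2* = 0.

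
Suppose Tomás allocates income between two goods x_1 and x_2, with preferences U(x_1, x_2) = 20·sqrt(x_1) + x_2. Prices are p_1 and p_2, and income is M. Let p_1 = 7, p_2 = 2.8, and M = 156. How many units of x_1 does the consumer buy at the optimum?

x_1* = 16

Set MRS = p_1/p_2: 10·x_1^(−1/2) = p_1/p_2.
Thus x_1* = (10·p_2/p_1)² — independent of M — with the rest of income spent on x_2.
Plugging in: x_1* = (10·2.8/7)² = 16.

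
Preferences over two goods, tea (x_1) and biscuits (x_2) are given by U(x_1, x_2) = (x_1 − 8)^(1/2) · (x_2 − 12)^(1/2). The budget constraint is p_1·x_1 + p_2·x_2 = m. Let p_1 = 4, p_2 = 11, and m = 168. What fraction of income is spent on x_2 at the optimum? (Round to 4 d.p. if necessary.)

This is Cobb-Douglas in (x_1−8, x_2−12): tangency gives 0.5·p_2·(x_2−12) = 0.5·p_1·(x_1−8).
Substituting into the budget: x_1* = 8 + 0.5·(m − 8·p_1 − 12·p_2)/p_1, and x_2* = 12 + 0.5·(…)/p_2.
Discretionary income = 168 − 8·4 − 12·11 = 4; x_1* = 8 + 0.5·4/4 = 8.5; x_2* = 12 + 0.5·4/11 = 12.1818.
Expenditure on x_2: 11·12.1818 = 134; share = 0.7976.

share on x_2 = 0.7976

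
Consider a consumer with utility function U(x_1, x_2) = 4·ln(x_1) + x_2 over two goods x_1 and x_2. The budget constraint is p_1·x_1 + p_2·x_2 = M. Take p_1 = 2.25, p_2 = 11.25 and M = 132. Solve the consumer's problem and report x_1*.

x_1* = 20

Set MRS = p_1/p_2: (4/x_1)/1 = p_1/p_2.
So x_1*(p_1,p_2) = 4·p_2/p_1, independent of income; and x_2* = (M − 4·p_2)/p_2.
At the given prices: x_1* = 4·11.25/2.25 = 20.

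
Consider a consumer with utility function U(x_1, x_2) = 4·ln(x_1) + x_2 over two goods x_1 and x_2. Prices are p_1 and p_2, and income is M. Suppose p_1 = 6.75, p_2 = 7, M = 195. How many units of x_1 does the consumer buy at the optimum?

Set MRS = p_1/p_2: (4/x_1)/1 = p_1/p_2.
So x_1*(p_1,p_2) = 4·p_2/p_1, independent of income; and x_2* = (M − 4·p_2)/p_2.
At the given prices: x_1* = 4·7/6.75 = 4.1481.

x_1* = 4.1481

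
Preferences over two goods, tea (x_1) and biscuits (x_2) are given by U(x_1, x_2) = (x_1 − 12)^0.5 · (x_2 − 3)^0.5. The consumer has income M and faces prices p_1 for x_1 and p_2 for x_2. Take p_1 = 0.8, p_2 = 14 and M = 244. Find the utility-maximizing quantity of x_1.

Let x_1' = x_1−12, x_2' = x_2−3. MRS = x_2'/x_1' = p_1/p_2.
Substituting into the budget: x_1* = 12 + 0.5·(M − 12·p_1 − 3·p_2)/p_1, and x_2* = 3 + 0.5·(…)/p_2.
Discretionary income = 244 − 12·0.8 − 3·14 = 192.4; x_1* = 12 + 0.5·192.4/0.8 = 132.25.

x_1* = 132.25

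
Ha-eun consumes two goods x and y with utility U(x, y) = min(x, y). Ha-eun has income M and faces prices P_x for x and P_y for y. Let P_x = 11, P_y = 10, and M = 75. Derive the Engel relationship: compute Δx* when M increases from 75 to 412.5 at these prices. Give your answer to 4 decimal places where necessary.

With perfect complements, no substitution: consume in ratio x:y = 1:1.
Budget: P_x·x + P_y·x = M, so (P_x + P_y)·x = M.
Demand: x*(P_x,P_y,M) = M/(P_x + P_y), y* = M/(P_x + P_y).
Here 11 + 10 = 21, giving x* = 3.5714.
At M' = 412.5: x* = 19.6429. Change: 19.6429 − 3.5714 = 16.0714.

Δx* = 16.0714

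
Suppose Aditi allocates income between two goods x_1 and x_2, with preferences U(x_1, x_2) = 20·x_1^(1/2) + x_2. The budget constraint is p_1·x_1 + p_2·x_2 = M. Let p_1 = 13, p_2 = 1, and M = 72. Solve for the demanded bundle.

MU_x_1 = 10/√x_1, MU_x_2 = 1. Tangency: 10/√x_1 = p_1/p_2.
Solve: √x_1 = 10·p_2/p_1, so x_1*(p_1,p_2) = (10·p_2/p_1)², and x_2* = (M − p_1·x_1*)/p_2.
Plugging in: x_1* = (10·1/13)² = 0.5917, x_2* = 64.3077.

x_1* = 0.5917, x_2* = 64.3077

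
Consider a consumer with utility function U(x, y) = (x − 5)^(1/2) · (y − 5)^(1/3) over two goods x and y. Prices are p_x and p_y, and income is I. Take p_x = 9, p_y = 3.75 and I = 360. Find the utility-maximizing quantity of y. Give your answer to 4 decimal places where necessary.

y* = 36.6

Let x' = x−5, y' = y−5. MRS = (3/2)·y'/x' = p_x/p_y.
Substituting into the budget: x* = 5 + 0.6·(I − 5·p_x − 5·p_y)/p_x, and y* = 5 + 0.4·(…)/p_y.
Discretionary income = 360 − 5·9 − 5·3.75 = 296.25; y* = 5 + 0.4·296.25/3.75 = 36.6.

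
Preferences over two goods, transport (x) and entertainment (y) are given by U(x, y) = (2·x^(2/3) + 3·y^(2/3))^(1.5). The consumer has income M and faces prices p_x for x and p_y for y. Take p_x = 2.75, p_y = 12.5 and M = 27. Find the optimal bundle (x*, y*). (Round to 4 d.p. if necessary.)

x* = 8.4396, y* = 0.3033

Substitute y = (y/x)·x into the budget: x* = M/(p_x + p_y·(y/x)).
Numerically y/x = 0.035937, so x* = 27/(2.75 + 12.5·0.035937) = 8.4396 and y* = 0.035937·8.4396 = 0.3033.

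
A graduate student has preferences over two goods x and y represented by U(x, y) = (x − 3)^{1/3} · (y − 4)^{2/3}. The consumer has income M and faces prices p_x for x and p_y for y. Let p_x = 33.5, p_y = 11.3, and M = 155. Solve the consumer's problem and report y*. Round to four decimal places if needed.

Let x' = x−3, y' = y−4. MRS = (1/2)·y'/x' = p_x/p_y.
After buying the subsistence bundle (3, 4), a share 1/3 of the remaining income goes to x: x* = 3 + 1/3·(M − 3p_x − 4p_y)/p_x.
Discretionary income = 155 − 3·33.5 − 4·11.3 = 9.3; y* = 4 + 2/3·9.3/11.3 = 4.5487.

y* = 4.5487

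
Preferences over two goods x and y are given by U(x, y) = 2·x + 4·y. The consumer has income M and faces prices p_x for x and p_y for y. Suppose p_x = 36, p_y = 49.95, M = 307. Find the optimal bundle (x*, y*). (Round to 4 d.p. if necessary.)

x* = 0, y* = 6.1461

Numerically: x* = 0, y* = 6.1461.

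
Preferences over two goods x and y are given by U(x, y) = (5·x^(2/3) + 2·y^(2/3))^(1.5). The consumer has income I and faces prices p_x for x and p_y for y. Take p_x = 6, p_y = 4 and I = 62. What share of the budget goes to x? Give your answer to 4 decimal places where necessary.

MU_x ∝ 5·x^(-1/3), MU_y ∝ 2·y^(-1/3), so MRS = (5/2)·(y/x)^(1/3) = p_x/p_y.
Hence y/x = ((2/5)·p_x/p_y)^(1/(1/3)), i.e. raised to the 3 power.
Substitute y = (y/x)·x into the budget: x* = I/(p_x + p_y·(y/x)).
Numerically y/x = 0.216, so x* = 62/(6 + 4·0.216) = 9.0326 and y* = 0.216·9.0326 = 1.951.
Expenditure on x: 6·9.0326 = 54.1958; share = 0.8741.

share on x = 0.8741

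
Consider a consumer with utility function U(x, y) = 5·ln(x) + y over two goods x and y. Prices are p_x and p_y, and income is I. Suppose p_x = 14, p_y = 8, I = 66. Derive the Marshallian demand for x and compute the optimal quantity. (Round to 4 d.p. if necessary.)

MU_x = 5/x, MU_y = 1. Tangency: 5/x = p_x/p_y.
So x*(p_x,p_y) = 5·p_y/p_x, independent of income; and y* = (I − 5·p_y)/p_y.
At the given prices: x* = 5·8/14 = 2.8571.

x* = 2.8571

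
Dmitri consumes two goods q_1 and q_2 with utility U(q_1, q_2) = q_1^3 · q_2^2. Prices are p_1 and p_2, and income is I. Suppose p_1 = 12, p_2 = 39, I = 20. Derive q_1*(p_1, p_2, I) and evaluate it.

MU_q_1/MU_q_2 = (3·q_2)/(2·q_1); tangency sets this equal to p_1/p_2.
So 3·p_2·q_2 = 2·p_1·q_1; combined with the budget, a share 0.6 of income goes to q_1.
Demand: q_1*(p_1,p_2,I) = 0.6·I/p_1 and q_2* = 0.4·I/p_2.
At p_1=12, p_2=39, I=20: q_1* = 0.6·20/12 = 1.

q_1* = 1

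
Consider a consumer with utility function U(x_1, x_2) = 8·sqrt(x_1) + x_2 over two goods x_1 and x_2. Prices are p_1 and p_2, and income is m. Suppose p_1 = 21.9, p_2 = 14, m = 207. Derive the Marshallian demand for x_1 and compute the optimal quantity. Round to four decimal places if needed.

Thus x_1* = (4·p_2/p_1)² — independent of m — with the rest of income spent on x_2.
Plugging in: x_1* = (4·14/21.9)² = 6.5386.

x_1* = 6.5386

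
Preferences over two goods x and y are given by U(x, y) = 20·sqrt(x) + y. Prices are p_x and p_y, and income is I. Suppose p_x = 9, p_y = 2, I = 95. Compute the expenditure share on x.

Utility is quasi-linear in y; the FOC for x is 10/√x = p_x/p_y.
Solve: √x = 10·p_y/p_x, so x*(p_x,p_y) = (10·p_y/p_x)², and y* = (I − p_x·x*)/p_y.
Plugging in: x* = (10·2/9)² = 4.9383, y* = 25.2778.
Expenditure on x: 9·4.9383 = 44.4444; share = 0.4678.

share on x = 0.4678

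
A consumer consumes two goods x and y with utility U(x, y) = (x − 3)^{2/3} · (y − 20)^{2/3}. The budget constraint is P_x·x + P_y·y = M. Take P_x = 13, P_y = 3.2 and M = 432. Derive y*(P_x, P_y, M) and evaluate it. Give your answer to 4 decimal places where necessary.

y* = 71.4062

Let x' = x−3, y' = y−20. MRS = y'/x' = P_x/P_y.
Substituting into the budget: x* = 3 + 0.5·(M − 3·P_x − 20·P_y)/P_x, and y* = 20 + 0.5·(…)/P_y.
Discretionary income = 432 − 3·13 − 20·3.2 = 329; y* = 20 + 0.5·329/3.2 = 71.4062.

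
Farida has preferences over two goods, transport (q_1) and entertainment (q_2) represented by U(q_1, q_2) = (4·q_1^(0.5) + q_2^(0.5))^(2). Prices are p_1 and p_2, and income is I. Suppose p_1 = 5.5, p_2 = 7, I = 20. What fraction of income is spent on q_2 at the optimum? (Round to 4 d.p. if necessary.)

From the CES first-order condition, 4·(q_2/q_1)^(0.5) = p_1/p_2.
Hence q_2/q_1 = ((1/4)·p_1/p_2)^(1/(0.5)), i.e. raised to the 2 power.
Substitute q_2 = (q_2/q_1)·q_1 into the budget: q_1* = I/(p_1 + p_2·(q_2/q_1)).
Numerically q_2/q_1 = 0.038584, so q_1* = 20/(5.5 + 7·0.038584) = 3.4662 and q_2* = 0.038584·3.4662 = 0.1337.
Expenditure on q_2: 7·0.1337 = 0.9362; share = 0.0468.

share on q_2 = 0.0468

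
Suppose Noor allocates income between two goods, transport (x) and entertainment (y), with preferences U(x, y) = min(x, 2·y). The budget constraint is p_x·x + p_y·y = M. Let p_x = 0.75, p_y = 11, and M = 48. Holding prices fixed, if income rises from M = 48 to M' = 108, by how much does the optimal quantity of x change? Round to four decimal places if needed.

Δx* = 9.6

With perfect complements, no substitution: consume in ratio x:y = 2:1.
Budget: p_x·x + p_y·(1/2)·x = M, so (2·p_x + p_y)·x = 2·M.
Demand: x*(p_x,p_y,M) = 2·M/(2·p_x + p_y), y* = M/(2·p_x + p_y).
Here 2·0.75 + 11 = 12.5, giving x* = 7.68.
At M' = 108: x* = 17.28. Change: 17.28 − 7.68 = 9.6.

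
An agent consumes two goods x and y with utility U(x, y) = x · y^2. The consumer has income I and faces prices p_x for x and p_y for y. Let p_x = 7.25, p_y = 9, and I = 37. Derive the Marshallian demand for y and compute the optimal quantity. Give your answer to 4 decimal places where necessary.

y* = 2.7407

Demand: x*(p_x,p_y,I) = 1/3·I/p_x and y* = 2/3·I/p_y.
At p_x=7.25, p_y=9, I=37: y* = 2/3·37/9 = 2.7407.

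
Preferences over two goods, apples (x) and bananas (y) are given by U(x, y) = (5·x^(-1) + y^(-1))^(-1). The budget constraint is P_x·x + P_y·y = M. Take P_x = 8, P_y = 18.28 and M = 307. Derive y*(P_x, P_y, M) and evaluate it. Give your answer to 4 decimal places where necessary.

y* = 6.7739

From the CES first-order condition, 5·(y/x)^(2) = P_x/P_y.
Solve for the ratio: y/x = [(1/5)·P_x/P_y]^(0.5).
Substitute y = (y/x)·x into the budget: x* = M/(P_x + P_y·(y/x)).
Numerically y/x = 0.29585, so x* = 307/(8 + 18.28·0.29585) = 22.8965 and y* = 0.29585·22.8965 = 6.7739.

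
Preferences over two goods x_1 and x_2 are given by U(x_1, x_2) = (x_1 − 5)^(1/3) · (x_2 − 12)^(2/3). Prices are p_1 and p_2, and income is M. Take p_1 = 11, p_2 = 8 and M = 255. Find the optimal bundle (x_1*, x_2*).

x_1* = 8.1515, x_2* = 20.6667

MRS = (1/2)·(x_2−12)/(x_1−5). Tangency with p_1/p_2 gives x_2−12 = 2·(p_1/p_2)·(x_1−5).
After buying the subsistence bundle (5, 12), a share 1/3 of the remaining income goes to x_1: x_1* = 5 + 1/3·(M − 5p_1 − 12p_2)/p_1.
Discretionary income = 255 − 5·11 − 12·8 = 104; x_1* = 5 + 1/3·104/11 = 8.1515; x_2* = 12 + 2/3·104/8 = 20.6667.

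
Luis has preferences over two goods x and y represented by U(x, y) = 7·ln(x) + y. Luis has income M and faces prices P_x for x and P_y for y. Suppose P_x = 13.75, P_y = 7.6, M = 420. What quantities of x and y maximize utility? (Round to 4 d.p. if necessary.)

x* = 3.8691, y* = 48.2632

MU_x = 7/x, MU_y = 1. Tangency: 7/x = P_x/P_y.
So x*(P_x,P_y) = 7·P_y/P_x, independent of income; and y* = (M − 7·P_y)/P_y.
At the given prices: x* = 7·7.6/13.75 = 3.8691, and y* = 48.2632.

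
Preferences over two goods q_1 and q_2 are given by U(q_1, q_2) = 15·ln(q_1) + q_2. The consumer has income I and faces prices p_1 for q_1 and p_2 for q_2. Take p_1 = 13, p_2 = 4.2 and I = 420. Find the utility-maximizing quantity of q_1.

MU_q_1 = 15/q_1, MU_q_2 = 1. Tangency: 15/q_1 = p_1/p_2.
So q_1*(p_1,p_2) = 15·p_2/p_1, independent of income; and q_2* = (I − 15·p_2)/p_2.
At the given prices: q_1* = 15·4.2/13 = 4.8462.

q_1* = 4.8462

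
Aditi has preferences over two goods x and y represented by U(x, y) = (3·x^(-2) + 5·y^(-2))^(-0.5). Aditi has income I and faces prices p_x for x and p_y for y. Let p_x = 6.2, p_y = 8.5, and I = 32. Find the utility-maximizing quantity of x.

x* = 2.0954

From the CES first-order condition, (3/5)·(y/x)^(3) = p_x/p_y.
Hence y/x = ((5/3)·p_x/p_y)^(1/(3)), i.e. raised to the 1/3 power.
With the ratio pinned down, the budget gives x* = I/(p_x + p_y·(y/x)) and y* = (y/x)·x*.
Numerically y/x = 1.067269, so x* = 32/(6.2 + 8.5·1.067269) = 2.0954.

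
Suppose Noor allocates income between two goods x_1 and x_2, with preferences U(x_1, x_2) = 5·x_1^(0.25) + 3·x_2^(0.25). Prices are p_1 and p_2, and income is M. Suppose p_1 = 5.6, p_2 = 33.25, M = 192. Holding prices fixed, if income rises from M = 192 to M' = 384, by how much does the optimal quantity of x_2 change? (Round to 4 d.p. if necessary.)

From the CES first-order condition, (5/3)·(x_2/x_1)^(0.75) = p_1/p_2.
Hence x_2/x_1 = ((3/5)·p_1/p_2)^(1/(0.75)), i.e. raised to the 4/3 power.
Substitute x_2 = (x_2/x_1)·x_1 into the budget: x_1* = M/(p_1 + p_2·(x_2/x_1)).
Numerically x_2/x_1 = 0.047068, so x_1* = 192/(5.6 + 33.25·0.047068) = 26.7968 and x_2* = 0.047068·26.7968 = 1.2613.
At M' = 384: x_2* = 2.5226. Change: 2.5226 − 1.2613 = 1.2613.

Δx_2* = 1.2613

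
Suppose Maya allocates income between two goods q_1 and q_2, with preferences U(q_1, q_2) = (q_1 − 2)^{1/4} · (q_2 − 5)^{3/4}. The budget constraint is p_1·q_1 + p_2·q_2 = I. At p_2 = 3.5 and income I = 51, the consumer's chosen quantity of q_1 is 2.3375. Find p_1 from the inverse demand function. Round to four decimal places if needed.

MRS = (1/3)·(q_2−5)/(q_1−2). Tangency with p_1/p_2 gives q_2−5 = 3·(p_1/p_2)·(q_1−2).
Substituting into the budget: q_1* = 2 + 0.25·(I − 2·p_1 − 5·p_2)/p_1, and q_2* = 5 + 0.75·(…)/p_2.
Set q_1* = 2.3375 in the demand function and solve for p_1: p_1 = 10.

p_1 = 10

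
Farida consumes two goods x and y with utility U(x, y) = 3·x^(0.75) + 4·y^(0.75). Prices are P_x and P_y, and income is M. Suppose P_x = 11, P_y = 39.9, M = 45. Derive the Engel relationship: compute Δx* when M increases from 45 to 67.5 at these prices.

From the CES first-order condition, (3/4)·(y/x)^(0.25) = P_x/P_y.
Solve for the ratio: y/x = [(4/3)·P_x/P_y]^(4).
With the ratio pinned down, the budget gives x* = M/(P_x + P_y·(y/x)) and y* = (y/x)·x*.
Numerically y/x = 0.018257, so x* = 45/(11 + 39.9·0.018257) = 3.8368.
At M' = 67.5: x* = 5.7552. Change: 5.7552 − 3.8368 = 1.9184.

Δx* = 1.9184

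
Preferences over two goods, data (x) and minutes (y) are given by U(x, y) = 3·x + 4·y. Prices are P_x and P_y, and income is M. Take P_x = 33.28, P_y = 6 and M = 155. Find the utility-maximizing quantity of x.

Linear utility — the consumer picks whichever good has higher MU/price: 3/33.28 = 0.0901 vs 4/6 = 0.6667.
y gives more utility per dollar, so spend all income on y: y* = M/P_y, x* = 0.
Numerically: x* = 0, y* = 25.8333.

x* = 0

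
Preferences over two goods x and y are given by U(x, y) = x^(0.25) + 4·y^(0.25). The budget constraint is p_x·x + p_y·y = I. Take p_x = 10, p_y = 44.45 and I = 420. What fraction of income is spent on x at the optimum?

share on x = 0.2057

MRS = MU_x/MU_y = (1/4)·(y/x)^(0.75). Set equal to p_x/p_y.
Solve for the ratio: y/x = [4·p_x/p_y]^(4/3).
Substitute y = (y/x)·x into the budget: x* = I/(p_x + p_y·(y/x)).
Numerically y/x = 0.868796, so x* = 420/(10 + 44.45·0.868796) = 8.6388 and y* = 0.868796·8.6388 = 7.5053.
Expenditure on x: 10·8.6388 = 86.3878; share = 0.2057.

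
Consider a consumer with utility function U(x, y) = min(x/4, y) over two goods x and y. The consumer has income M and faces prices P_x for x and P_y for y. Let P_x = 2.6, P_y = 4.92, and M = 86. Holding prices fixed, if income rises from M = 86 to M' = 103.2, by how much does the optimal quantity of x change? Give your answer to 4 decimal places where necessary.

Δx* = 4.4909

With perfect complements, no substitution: consume in ratio x:y = 4:1.
Budget: P_x·x + P_y·(1/4)·x = M, so (4·P_x + P_y)·x = 4·M.
Demand: x*(P_x,P_y,M) = 4·M/(4·P_x + P_y), y* = M/(4·P_x + P_y).
Here 4·2.6 + 4.92 = 15.32, giving x* = 22.4543.
At M' = 103.2: x* = 26.9452. Change: 26.9452 − 22.4543 = 4.4909.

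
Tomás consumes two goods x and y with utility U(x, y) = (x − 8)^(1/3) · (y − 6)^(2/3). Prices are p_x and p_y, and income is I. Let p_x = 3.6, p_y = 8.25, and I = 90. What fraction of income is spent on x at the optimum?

This is Cobb-Douglas in (x−8, y−6): tangency gives 1/3·p_y·(y−6) = 2/3·p_x·(x−8).
After buying the subsistence bundle (8, 6), a share 1/3 of the remaining income goes to x: x* = 8 + 1/3·(I − 8p_x − 6p_y)/p_x.
Discretionary income = 90 − 8·3.6 − 6·8.25 = 11.7; x* = 8 + 1/3·11.7/3.6 = 9.0833; y* = 6 + 2/3·11.7/8.25 = 6.9455.
Expenditure on x: 3.6·9.0833 = 32.7; share = 0.3633.

share on x = 0.3633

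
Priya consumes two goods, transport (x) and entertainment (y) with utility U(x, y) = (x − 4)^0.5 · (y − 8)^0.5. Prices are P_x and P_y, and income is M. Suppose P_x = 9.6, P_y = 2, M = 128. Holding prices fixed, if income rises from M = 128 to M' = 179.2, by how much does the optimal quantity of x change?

Substituting into the budget: x* = 4 + 0.5·(M − 4·P_x − 8·P_y)/P_x, and y* = 8 + 0.5·(…)/P_y.
Discretionary income = 128 − 4·9.6 − 8·2 = 73.6; x* = 4 + 0.5·73.6/9.6 = 7.8333.
At M' = 179.2: x* = 10.5. Change: 10.5 − 7.8333 = 2.6667.

Δx* = 2.6667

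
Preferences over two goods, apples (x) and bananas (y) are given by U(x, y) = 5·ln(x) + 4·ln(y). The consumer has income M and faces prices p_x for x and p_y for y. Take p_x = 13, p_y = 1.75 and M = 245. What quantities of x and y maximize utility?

x* = 10.4701, y* = 62.2222

MU_x/MU_y = (5·y)/(4·x); tangency sets this equal to p_x/p_y.
Rearranging, p_y·y = (4/5)·p_x·x. Substituting into the budget gives p_x·x·(1 + (4/5)) = M.
Demand: x*(p_x,p_y,M) = 5/9·M/p_x and y* = 4/9·M/p_y.
At p_x=13, p_y=1.75, M=245: x* = 5/9·245/13 = 10.4701, y* = 62.2222.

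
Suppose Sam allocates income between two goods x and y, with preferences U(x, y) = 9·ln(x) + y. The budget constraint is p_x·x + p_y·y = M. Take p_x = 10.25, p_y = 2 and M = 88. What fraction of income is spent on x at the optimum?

share on x = 0.2045

Set MRS = p_x/p_y: (9/x)/1 = p_x/p_y.
So x*(p_x,p_y) = 9·p_y/p_x, independent of income; and y* = (M − 9·p_y)/p_y.
At the given prices: x* = 9·2/10.25 = 1.7561, and y* = 35.
Expenditure on x: 10.25·1.7561 = 18; share = 0.2045.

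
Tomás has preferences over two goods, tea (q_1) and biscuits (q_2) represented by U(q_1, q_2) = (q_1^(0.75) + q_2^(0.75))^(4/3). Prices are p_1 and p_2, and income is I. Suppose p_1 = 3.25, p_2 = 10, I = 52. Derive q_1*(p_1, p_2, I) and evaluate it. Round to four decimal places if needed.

MRS = MU_q_1/MU_q_2 = (q_2/q_1)^(0.25). Set equal to p_1/p_2.
Hence q_2/q_1 = (p_1/p_2)^(1/(0.25)), i.e. raised to the 4 power.
With the ratio pinned down, the budget gives q_1* = I/(p_1 + p_2·(q_2/q_1)) and q_2* = (q_2/q_1)·q_1*.
Numerically q_2/q_1 = 0.011157, so q_1* = 52/(3.25 + 10·0.011157) = 15.469.

q_1* = 15.469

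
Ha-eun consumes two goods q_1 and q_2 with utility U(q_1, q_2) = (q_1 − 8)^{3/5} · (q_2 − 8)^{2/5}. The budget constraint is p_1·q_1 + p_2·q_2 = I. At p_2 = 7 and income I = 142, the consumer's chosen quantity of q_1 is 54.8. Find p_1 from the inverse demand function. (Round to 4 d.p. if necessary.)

p_1 = 1

Let q_1' = q_1−8, q_2' = q_2−8. MRS = (3/2)·q_2'/q_1' = p_1/p_2.
After buying the subsistence bundle (8, 8), a share 0.6 of the remaining income goes to q_1: q_1* = 8 + 0.6·(I − 8p_1 − 8p_2)/p_1.
Set q_1* = 54.8 in the demand function and solve for p_1: p_1 = 1.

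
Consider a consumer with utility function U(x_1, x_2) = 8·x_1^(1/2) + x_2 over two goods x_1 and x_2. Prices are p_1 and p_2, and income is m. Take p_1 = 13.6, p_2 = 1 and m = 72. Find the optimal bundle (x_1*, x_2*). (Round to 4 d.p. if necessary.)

Utility is quasi-linear in x_2; the FOC for x_1 is 4/√x_1 = p_1/p_2.
Thus x_1* = (4·p_2/p_1)² — independent of m — with the rest of income spent on x_2.
Plugging in: x_1* = (4·1/13.6)² = 0.0865, x_2* = 70.8235.

x_1* = 0.0865, x_2* = 70.8235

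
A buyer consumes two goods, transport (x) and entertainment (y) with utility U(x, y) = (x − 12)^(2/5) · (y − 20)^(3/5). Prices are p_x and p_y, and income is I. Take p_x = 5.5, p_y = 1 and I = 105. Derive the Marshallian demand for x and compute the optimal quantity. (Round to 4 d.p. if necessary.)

This is Cobb-Douglas in (x−12, y−20): tangency gives 0.4·p_y·(y−20) = 0.6·p_x·(x−12).
After buying the subsistence bundle (12, 20), a share 0.4 of the remaining income goes to x: x* = 12 + 0.4·(I − 12p_x − 20p_y)/p_x.
Discretionary income = 105 − 12·5.5 − 20·1 = 19; x* = 12 + 0.4·19/5.5 = 13.3818.

x* = 13.3818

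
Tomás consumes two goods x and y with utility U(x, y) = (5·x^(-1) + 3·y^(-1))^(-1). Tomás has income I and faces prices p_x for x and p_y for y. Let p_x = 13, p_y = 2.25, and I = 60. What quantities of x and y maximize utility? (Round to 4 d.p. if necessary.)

x* = 3.4905, y* = 6.499

From the CES first-order condition, (5/3)·(y/x)^(2) = p_x/p_y.
Hence y/x = ((3/5)·p_x/p_y)^(1/(2)), i.e. raised to the 0.5 power.
Substitute y = (y/x)·x into the budget: x* = I/(p_x + p_y·(y/x)).
Numerically y/x = 1.861899, so x* = 60/(13 + 2.25·1.861899) = 3.4905 and y* = 1.861899·3.4905 = 6.499.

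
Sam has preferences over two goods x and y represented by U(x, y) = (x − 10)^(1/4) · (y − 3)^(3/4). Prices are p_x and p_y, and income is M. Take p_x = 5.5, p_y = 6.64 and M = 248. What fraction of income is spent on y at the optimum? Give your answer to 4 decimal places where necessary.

This is Cobb-Douglas in (x−10, y−3): tangency gives 0.25·p_y·(y−3) = 0.75·p_x·(x−10).
After buying the subsistence bundle (10, 3), a share 0.25 of the remaining income goes to x: x* = 10 + 0.25·(M − 10p_x − 3p_y)/p_x.
Discretionary income = 248 − 10·5.5 − 3·6.64 = 173.08; x* = 10 + 0.25·173.08/5.5 = 17.8673; y* = 3 + 0.75·173.08/6.64 = 22.5497.
Expenditure on y: 6.64·22.5497 = 149.73; share = 0.6038.

share on y = 0.6038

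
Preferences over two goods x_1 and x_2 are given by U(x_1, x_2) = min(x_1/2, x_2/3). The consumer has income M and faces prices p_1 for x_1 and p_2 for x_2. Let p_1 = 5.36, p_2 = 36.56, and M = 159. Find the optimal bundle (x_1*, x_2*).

x_1* = 2.6412, x_2* = 3.9618

Demand: x_1*(p_1,p_2,M) = 2·M/(2·p_1 + 3·p_2), x_2* = 3·M/(2·p_1 + 3·p_2).
Here 2·5.36 + 3·36.56 = 120.4, giving x_1* = 2.6412 and x_2* = 3.9618.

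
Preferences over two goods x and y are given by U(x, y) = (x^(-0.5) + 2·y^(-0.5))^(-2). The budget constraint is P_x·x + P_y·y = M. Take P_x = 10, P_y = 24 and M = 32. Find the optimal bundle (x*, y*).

x* = 1.0239, y* = 0.9067

With the ratio pinned down, the budget gives x* = M/(P_x + P_y·(y/x)) and y* = (y/x)·x*.
Numerically y/x = 0.885549, so x* = 32/(10 + 24·0.885549) = 1.0239 and y* = 0.885549·1.0239 = 0.9067.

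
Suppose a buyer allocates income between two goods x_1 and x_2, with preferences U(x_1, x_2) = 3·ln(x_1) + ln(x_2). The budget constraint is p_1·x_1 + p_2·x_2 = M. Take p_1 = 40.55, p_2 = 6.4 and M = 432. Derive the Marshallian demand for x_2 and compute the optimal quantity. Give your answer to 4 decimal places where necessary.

MU_x_1/MU_x_2 = (3·x_2)/(x_1); tangency sets this equal to p_1/p_2.
So 3·p_2·x_2 = p_1·x_1; combined with the budget, a share 0.75 of income goes to x_1.
Demand: x_1*(p_1,p_2,M) = 0.75·M/p_1 and x_2* = 0.25·M/p_2.
At p_1=40.55, p_2=6.4, M=432: x_2* = 0.25·432/6.4 = 16.875.

x_2* = 16.875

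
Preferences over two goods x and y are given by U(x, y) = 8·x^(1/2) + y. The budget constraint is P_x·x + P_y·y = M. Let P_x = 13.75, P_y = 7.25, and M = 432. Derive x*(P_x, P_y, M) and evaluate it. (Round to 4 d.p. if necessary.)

x* = 4.4483

Plugging in: x* = (4·7.25/13.75)² = 4.4483.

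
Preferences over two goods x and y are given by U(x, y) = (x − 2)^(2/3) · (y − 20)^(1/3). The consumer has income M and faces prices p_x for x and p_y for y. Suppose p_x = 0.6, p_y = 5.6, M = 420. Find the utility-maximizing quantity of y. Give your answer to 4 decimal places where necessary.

MRS = 2·(y−20)/(x−2). Tangency with p_x/p_y gives y−20 = (1/2)·(p_x/p_y)·(x−2).
After buying the subsistence bundle (2, 20), a share 2/3 of the remaining income goes to x: x* = 2 + 2/3·(M − 2p_x − 20p_y)/p_x.
Discretionary income = 420 − 2·0.6 − 20·5.6 = 306.8; y* = 20 + 1/3·306.8/5.6 = 38.2619.

y* = 38.2619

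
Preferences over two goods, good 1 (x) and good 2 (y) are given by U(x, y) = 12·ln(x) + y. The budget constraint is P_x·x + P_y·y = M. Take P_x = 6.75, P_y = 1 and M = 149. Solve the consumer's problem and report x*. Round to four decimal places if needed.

So x*(P_x,P_y) = 12·P_y/P_x, independent of income; and y* = (M − 12·P_y)/P_y.
At the given prices: x* = 12·1/6.75 = 1.7778.

x* = 1.7778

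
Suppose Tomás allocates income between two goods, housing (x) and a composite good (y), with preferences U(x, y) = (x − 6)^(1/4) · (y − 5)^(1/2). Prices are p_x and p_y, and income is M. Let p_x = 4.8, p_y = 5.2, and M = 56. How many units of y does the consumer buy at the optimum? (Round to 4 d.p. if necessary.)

This is Cobb-Douglas in (x−6, y−5): tangency gives 0.25·p_y·(y−5) = 0.5·p_x·(x−6).
After buying the subsistence bundle (6, 5), a share 1/3 of the remaining income goes to x: x* = 6 + 1/3·(M − 6p_x − 5p_y)/p_x.
Discretionary income = 56 − 6·4.8 − 5·5.2 = 1.2; y* = 5 + 2/3·1.2/5.2 = 5.1538.

y* = 5.1538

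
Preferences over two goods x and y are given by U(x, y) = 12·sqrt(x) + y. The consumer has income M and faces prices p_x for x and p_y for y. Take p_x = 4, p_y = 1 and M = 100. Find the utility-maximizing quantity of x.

x* = 2.25

Set MRS = p_x/p_y: 6·x^(−1/2) = p_x/p_y.
Thus x* = (6·p_y/p_x)² — independent of M — with the rest of income spent on y.
Plugging in: x* = (6·1/4)² = 2.25.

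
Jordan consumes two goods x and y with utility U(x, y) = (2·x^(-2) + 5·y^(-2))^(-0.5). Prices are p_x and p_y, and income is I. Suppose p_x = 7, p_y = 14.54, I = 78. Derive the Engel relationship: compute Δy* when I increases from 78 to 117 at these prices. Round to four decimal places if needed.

MU_x ∝ 2·x^(-3), MU_y ∝ 5·y^(-3), so MRS = (2/5)·(y/x)^(3) = p_x/p_y.
Solve for the ratio: y/x = [(5/2)·p_x/p_y]^(1/3).
Substitute y = (y/x)·x into the budget: x* = I/(p_x + p_y·(y/x)).
Numerically y/x = 1.063713, so x* = 78/(7 + 14.54·1.063713) = 3.4719 and y* = 1.063713·3.4719 = 3.6931.
At I' = 117: y* = 5.5396. Change: 5.5396 − 3.6931 = 1.8465.

Δy* = 1.8465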